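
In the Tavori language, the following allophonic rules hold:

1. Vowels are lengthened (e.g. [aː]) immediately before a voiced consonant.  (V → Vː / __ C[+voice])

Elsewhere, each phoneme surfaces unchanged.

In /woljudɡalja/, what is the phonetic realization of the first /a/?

/a/ (between /ɡ/ and /l/) occurs before a voiced consonant → [aː] by rule 1.

[aː]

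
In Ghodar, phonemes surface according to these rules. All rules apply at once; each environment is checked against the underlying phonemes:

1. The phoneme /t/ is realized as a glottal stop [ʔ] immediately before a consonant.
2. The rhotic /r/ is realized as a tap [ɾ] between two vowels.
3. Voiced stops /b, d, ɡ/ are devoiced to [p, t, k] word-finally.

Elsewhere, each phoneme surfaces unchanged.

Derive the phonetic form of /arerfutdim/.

/a/ stays [a].
/r/ (between /a/ and /e/) occurs between two vowels → [ɾ] by rule 2.
/e/ (between /r/ and /r/) is unaffected → [e].
/r/ (between /e/ and /f/): rule 2 targets it, but not between two vowels → unchanged [r].
/f/ (between /r/ and /u/) is unaffected → [f].
/u/ — not in any rule's target class → [u].
/t/ (between /u/ and /d/) occurs immediately before a consonant → [ʔ] by rule 1.
/d/ — between /t/ and /i/; rule 3 does not apply here → [d].
/i/ — not in any rule's target class → [i].
/m/ (word-final) is unaffected → [m].

[aɾerfuʔdim]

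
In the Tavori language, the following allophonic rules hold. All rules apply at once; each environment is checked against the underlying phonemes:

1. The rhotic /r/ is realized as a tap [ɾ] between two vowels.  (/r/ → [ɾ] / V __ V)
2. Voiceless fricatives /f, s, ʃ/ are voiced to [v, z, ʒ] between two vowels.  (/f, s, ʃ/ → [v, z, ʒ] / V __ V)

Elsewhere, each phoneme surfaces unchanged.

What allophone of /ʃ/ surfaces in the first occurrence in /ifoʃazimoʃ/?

/ʃ/ — between /o/ and /a/, between two vowels — surfaces as [ʒ] (rule 2).

[ʒ]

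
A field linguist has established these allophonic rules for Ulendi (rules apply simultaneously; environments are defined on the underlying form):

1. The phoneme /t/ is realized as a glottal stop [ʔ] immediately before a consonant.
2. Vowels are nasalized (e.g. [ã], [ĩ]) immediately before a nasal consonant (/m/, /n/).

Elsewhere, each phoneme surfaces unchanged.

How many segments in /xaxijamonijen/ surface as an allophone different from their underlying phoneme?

3

Segments that undergo a rule: /a/ → [ã] (rule 2); /o/ → [õ] (rule 2); /e/ → [ẽ] (rule 2).
All other segments surface unchanged.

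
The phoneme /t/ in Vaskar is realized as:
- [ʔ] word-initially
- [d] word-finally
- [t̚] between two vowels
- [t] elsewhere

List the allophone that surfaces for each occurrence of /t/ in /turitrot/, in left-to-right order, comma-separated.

[ʔ], [t], [d]

Occurrence 1 (position 1): word-initially → [ʔ].
Occurrence 2 (position 5): no conditioning environment matches → elsewhere allophone [t].
Occurrence 3 (position 8): word-finally → [d].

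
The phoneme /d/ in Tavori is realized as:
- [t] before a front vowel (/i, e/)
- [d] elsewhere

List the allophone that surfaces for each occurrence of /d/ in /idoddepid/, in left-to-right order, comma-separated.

[d], [d], [t], [d]

Occurrence 1 (position 2): no conditioning environment matches → elsewhere allophone [d].
Occurrence 2 (position 4): no conditioning environment matches → elsewhere allophone [d].
Occurrence 3 (position 5): before a front vowel (/i, e/) → [t].
Occurrence 4 (position 9): no conditioning environment matches → elsewhere allophone [d].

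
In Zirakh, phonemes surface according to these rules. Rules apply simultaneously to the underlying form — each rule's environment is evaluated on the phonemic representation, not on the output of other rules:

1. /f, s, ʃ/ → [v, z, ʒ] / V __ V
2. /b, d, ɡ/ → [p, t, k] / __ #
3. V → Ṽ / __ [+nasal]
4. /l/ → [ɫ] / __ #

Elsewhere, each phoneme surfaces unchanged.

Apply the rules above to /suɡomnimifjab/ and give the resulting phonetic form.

[suɡõmnĩmifjap]

/s/ (word-initial): rule 1 targets it, but not between two vowels → unchanged [s].
/u/ (between /s/ and /ɡ/) is in the target of rule 3 but the environment (before a nasal consonant) is not met → [u].
/ɡ/ (between /u/ and /o/): rule 2 targets it, but not word-finally → unchanged [ɡ].
Rule 3 applies to /o/ (between /ɡ/ and /m/: before a nasal consonant) → [õ].
/m/ — not in any rule's target class → [m].
/n/ (between /m/ and /i/): no rule targets it → [n].
/i/ (between /n/ and /m/) occurs before a nasal consonant → [ĩ] by rule 3.
/m/ stays [m].
/i/ (between /m/ and /f/) is in the target of rule 3 but the environment (before a nasal consonant) is not met → [i].
/f/ (between /i/ and /j/) fails the environment for rule 1, so it stays [f].
/j/ stays [j].
/a/ (between /j/ and /b/) fails the environment for rule 3, so it stays [a].
/b/ meets the environment for rule 2 (word-finally) → [p].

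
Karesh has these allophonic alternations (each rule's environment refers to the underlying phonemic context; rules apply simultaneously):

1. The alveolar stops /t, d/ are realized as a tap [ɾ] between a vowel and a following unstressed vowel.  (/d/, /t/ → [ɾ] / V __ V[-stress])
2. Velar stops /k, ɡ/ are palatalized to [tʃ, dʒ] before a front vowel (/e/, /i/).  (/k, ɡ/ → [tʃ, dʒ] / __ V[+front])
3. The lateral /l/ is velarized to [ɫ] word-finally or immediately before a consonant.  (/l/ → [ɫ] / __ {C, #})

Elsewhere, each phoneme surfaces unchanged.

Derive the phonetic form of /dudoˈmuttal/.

[duɾoˈmuttaɫ]

/d/ (word-initial) fails the environment for rule 1, so it stays [d].
/d/ (between /u/ and /o/): between a vowel and a following unstressed vowel, so rule 1 applies → [ɾ].
/t/ (between /u/ and /t/) fails the environment for rule 1, so it stays [t].
/t/ (between /t/ and /a/): rule 1 targets it, but not between a vowel and a following unstressed vowel → unchanged [t].
/l/ (word-final): word-finally or immediately before a consonant, so rule 3 applies → [ɫ].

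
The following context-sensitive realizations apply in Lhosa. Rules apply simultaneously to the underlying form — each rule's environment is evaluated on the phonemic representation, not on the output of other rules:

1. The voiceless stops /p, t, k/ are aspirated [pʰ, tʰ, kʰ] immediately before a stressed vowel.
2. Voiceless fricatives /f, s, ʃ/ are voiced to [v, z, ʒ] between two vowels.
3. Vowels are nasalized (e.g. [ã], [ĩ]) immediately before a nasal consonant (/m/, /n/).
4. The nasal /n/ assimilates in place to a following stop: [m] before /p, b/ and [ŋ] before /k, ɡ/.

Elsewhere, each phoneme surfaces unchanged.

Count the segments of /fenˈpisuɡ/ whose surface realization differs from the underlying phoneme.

Segments that undergo a rule: /e/ → [ẽ] (rule 3); /n/ → [m] (rule 4); /p/ → [pʰ] (rule 1); /s/ → [z] (rule 2).
All other segments surface unchanged.

4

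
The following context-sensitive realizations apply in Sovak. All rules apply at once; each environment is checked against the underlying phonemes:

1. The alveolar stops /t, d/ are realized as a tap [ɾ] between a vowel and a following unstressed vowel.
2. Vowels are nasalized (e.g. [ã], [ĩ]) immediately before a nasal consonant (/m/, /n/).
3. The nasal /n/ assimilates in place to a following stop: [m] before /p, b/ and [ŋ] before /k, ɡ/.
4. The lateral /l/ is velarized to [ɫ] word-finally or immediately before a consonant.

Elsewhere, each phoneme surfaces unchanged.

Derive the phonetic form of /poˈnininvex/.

[põˈnĩnĩnvex]

/p/ stays [p].
/o/ (between /p/ and /n/) occurs before a nasal consonant → [õ] by rule 2.
/n/ — between /o/ and /i/; rule 3 does not apply here → [n].
/i/ — between /n/ and /n/, before a nasal consonant — surfaces as [ĩ] (rule 2).
/n/ — between /i/ and /i/; rule 3 does not apply here → [n].
Rule 2 applies to /i/ (between /n/ and /n/: before a nasal consonant) → [ĩ].
/n/ (between /i/ and /v/): rule 3 targets it, but not before a labial or velar stop → unchanged [n].
/v/ stays [v].
/e/ (between /v/ and /x/) fails the environment for rule 2, so it stays [e].
/x/ (word-final) is unaffected → [x].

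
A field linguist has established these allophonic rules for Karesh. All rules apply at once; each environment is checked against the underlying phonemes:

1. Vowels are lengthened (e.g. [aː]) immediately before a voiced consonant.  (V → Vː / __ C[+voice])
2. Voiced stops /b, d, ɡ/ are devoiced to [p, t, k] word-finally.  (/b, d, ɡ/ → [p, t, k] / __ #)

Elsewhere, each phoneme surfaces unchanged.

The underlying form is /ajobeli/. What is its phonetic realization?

[aːjoːbeːli]

Rule 1 applies to /a/ (word-initial: before a voiced consonant) → [aː].
/j/ (between /a/ and /o/) is unaffected → [j].
/o/ meets the environment for rule 1 (before a voiced consonant) → [oː].
/b/ — between /o/ and /e/; rule 2 does not apply here → [b].
Rule 1 applies to /e/ (between /b/ and /l/: before a voiced consonant) → [eː].
/l/ — not in any rule's target class → [l].
/i/ (word-final) fails the environment for rule 1, so it stays [i].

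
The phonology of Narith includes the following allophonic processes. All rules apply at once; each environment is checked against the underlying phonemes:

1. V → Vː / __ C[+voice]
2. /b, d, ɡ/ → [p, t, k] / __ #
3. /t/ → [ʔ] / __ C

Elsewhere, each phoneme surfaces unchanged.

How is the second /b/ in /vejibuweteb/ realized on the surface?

/b/ (word-final): word-finally, so rule 2 applies → [p].

[p]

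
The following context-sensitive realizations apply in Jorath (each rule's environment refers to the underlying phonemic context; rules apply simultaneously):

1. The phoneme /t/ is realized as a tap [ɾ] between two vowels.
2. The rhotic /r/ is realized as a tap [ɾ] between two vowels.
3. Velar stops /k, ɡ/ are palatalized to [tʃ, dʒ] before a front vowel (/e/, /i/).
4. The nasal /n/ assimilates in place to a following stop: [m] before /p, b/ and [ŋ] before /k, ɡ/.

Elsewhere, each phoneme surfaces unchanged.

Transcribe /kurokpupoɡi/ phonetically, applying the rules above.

[kuɾokpupodʒi]

/k/ (word-initial): rule 3 targets it, but not before a front vowel → unchanged [k].
/u/ — not in any rule's target class → [u].
/r/ (between /u/ and /o/): between two vowels, so rule 2 applies → [ɾ].
/o/ (between /r/ and /k/) is unaffected → [o].
/k/ — between /o/ and /p/; rule 3 does not apply here → [k].
/p/ stays [p].
/u/ (between /p/ and /p/): no rule targets it → [u].
/p/ stays [p].
/o/ — not in any rule's target class → [o].
Rule 3 applies to /ɡ/ (between /o/ and /i/: before a front vowel) → [dʒ].
/i/ — not in any rule's target class → [i].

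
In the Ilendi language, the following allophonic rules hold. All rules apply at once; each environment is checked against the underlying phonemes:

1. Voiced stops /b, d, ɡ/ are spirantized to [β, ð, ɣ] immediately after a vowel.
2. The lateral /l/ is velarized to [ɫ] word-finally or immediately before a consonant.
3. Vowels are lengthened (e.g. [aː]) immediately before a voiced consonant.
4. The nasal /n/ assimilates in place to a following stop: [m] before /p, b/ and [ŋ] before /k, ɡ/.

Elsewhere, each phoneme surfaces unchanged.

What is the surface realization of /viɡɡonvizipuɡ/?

/i/ meets the environment for rule 3 (before a voiced consonant) → [iː].
/ɡ/ — between /i/ and /ɡ/, immediately after a vowel — surfaces as [ɣ] (rule 1).
/ɡ/ (between /ɡ/ and /o/) fails the environment for rule 1, so it stays [ɡ].
/o/ meets the environment for rule 3 (before a voiced consonant) → [oː].
/n/ (between /o/ and /v/) is in the target of rule 4 but the environment (before a labial or velar stop) is not met → [n].
/i/ (between /v/ and /z/): before a voiced consonant, so rule 3 applies → [iː].
/i/ (between /z/ and /p/) is in the target of rule 3 but the environment (before a voiced consonant) is not met → [i].
Rule 3 applies to /u/ (between /p/ and /ɡ/: before a voiced consonant) → [uː].
/ɡ/ meets the environment for rule 1 (immediately after a vowel) → [ɣ].

[viːɣɡoːnviːzipuːɣ]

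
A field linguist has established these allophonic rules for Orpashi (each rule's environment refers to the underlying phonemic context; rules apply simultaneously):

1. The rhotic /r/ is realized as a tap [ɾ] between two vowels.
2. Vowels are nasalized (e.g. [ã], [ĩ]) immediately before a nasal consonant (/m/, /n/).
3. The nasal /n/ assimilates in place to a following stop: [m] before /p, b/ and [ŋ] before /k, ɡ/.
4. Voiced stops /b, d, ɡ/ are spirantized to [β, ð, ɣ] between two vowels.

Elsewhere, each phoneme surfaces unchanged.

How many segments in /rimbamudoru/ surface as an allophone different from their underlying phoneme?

4

Segments that undergo a rule: /i/ → [ĩ] (rule 2); /a/ → [ã] (rule 2); /d/ → [ð] (rule 4); /r/ → [ɾ] (rule 1).
All other segments surface unchanged.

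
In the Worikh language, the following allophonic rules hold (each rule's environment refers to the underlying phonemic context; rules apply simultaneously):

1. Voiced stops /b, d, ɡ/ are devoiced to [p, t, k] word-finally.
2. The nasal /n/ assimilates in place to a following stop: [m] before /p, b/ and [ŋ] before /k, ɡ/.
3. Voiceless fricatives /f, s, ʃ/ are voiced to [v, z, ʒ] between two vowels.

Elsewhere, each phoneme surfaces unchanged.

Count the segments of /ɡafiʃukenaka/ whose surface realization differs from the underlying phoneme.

Segments that undergo a rule: /f/ → [v] (rule 3); /ʃ/ → [ʒ] (rule 3).
All other segments surface unchanged.

2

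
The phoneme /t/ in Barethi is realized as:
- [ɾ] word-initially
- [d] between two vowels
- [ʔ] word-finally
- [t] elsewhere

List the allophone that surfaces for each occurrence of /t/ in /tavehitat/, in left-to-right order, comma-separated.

[ɾ], [d], [ʔ]

Occurrence 1 (position 1): word-initially → [ɾ].
Occurrence 2 (position 7): between two vowels → [d].
Occurrence 3 (position 9): word-finally → [ʔ].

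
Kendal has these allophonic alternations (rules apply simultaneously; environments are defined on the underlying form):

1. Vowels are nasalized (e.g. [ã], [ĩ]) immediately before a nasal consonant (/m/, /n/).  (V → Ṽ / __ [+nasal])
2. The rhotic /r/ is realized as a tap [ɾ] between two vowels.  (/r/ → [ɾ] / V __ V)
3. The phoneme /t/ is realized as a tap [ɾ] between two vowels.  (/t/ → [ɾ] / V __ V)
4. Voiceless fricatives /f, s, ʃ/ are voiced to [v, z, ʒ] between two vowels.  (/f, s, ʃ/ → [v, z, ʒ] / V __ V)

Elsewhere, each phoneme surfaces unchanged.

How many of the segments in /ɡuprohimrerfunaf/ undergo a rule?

2

Segments that undergo a rule: /i/ → [ĩ] (rule 1); /u/ → [ũ] (rule 1).
All other segments surface unchanged.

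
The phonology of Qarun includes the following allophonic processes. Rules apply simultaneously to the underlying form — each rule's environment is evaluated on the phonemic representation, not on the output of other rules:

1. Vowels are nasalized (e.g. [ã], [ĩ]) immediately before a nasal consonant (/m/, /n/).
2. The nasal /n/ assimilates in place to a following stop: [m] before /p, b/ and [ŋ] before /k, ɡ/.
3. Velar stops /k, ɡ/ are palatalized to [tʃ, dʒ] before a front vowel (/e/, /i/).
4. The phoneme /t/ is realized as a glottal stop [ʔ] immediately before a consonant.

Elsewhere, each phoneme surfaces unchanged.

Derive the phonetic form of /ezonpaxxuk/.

/e/ — word-initial; rule 1 does not apply here → [e].
/z/ (between /e/ and /o/) is unaffected → [z].
/o/ (between /z/ and /n/) occurs before a nasal consonant → [õ] by rule 1.
/n/ (between /o/ and /p/) occurs before a labial or velar stop → [m] by rule 2.
/p/ (between /n/ and /a/) is unaffected → [p].
/a/ — between /p/ and /x/; rule 1 does not apply here → [a].
/x/ — not in any rule's target class → [x].
/x/ (between /x/ and /u/) is unaffected → [x].
/u/ — between /x/ and /k/; rule 1 does not apply here → [u].
/k/ — word-final; rule 3 does not apply here → [k].

[ezõmpaxxuk]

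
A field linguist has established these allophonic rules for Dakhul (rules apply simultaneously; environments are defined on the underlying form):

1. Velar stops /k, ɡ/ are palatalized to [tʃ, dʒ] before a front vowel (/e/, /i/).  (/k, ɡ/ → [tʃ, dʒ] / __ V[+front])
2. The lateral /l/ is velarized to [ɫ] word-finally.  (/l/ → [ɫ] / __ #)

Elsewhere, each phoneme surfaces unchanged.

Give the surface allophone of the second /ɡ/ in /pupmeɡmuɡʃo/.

/ɡ/ — between /u/ and /ʃ/; rule 1 does not apply here → [ɡ].

[ɡ]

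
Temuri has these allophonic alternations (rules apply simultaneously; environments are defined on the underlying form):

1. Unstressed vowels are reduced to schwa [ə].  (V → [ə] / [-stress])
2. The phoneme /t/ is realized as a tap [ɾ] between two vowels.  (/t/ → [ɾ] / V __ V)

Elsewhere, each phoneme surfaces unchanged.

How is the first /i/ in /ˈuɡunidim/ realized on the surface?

[ə]

Rule 1 applies to /i/ (between /n/ and /d/: in an unstressed syllable) → [ə].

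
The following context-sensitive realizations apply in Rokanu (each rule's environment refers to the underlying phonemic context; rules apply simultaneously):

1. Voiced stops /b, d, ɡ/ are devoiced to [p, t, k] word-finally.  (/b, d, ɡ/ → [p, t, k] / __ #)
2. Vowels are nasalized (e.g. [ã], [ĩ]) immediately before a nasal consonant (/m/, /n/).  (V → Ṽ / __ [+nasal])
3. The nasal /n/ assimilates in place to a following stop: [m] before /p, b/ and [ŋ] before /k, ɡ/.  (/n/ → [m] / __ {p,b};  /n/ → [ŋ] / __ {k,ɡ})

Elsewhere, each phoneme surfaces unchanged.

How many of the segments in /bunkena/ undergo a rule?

3

Segments that undergo a rule: /u/ → [ũ] (rule 2); /n/ → [ŋ] (rule 3); /e/ → [ẽ] (rule 2).
All other segments surface unchanged.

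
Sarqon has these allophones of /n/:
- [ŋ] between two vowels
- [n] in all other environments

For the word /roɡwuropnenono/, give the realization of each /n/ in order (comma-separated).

Occurrence 1 (position 9): no conditioning environment matches → elsewhere allophone [n].
Occurrence 2 (position 11): between two vowels → [ŋ].
Occurrence 3 (position 13): between two vowels → [ŋ].

[n], [ŋ], [ŋ]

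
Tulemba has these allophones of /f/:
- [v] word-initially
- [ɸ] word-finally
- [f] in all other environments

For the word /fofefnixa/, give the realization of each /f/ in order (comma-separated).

[v], [f], [f]

Occurrence 1 (position 1): word-initially → [v].
Occurrence 2 (position 3): no conditioning environment matches → elsewhere allophone [f].
Occurrence 3 (position 5): no conditioning environment matches → elsewhere allophone [f].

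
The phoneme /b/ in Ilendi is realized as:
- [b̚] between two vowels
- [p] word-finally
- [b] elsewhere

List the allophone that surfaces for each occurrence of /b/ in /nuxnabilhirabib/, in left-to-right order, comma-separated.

[b̚], [b̚], [p]

Occurrence 1 (position 6): between two vowels → [b̚].
Occurrence 2 (position 13): between two vowels → [b̚].
Occurrence 3 (position 15): word-finally → [p].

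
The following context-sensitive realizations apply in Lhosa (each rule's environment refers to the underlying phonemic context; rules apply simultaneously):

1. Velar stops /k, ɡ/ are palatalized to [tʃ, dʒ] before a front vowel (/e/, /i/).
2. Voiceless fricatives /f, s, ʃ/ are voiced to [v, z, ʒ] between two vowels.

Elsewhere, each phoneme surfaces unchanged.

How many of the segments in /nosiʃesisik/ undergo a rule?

4

Segments that undergo a rule: /s/ → [z] (rule 2); /ʃ/ → [ʒ] (rule 2); /s/ → [z] (rule 2); /s/ → [z] (rule 2).
All other segments surface unchanged.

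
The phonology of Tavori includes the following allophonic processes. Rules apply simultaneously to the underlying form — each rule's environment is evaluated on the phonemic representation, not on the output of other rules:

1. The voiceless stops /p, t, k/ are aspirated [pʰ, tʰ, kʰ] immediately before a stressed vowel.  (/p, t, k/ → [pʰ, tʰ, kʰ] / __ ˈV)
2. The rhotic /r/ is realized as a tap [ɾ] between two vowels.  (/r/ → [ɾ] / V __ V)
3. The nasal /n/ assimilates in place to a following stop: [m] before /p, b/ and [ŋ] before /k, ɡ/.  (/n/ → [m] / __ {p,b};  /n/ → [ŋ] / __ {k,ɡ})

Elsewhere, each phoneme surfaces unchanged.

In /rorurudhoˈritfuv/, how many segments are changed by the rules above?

Segments that undergo a rule: /r/ → [ɾ] (rule 2); /r/ → [ɾ] (rule 2); /r/ → [ɾ] (rule 2).
All other segments surface unchanged.

3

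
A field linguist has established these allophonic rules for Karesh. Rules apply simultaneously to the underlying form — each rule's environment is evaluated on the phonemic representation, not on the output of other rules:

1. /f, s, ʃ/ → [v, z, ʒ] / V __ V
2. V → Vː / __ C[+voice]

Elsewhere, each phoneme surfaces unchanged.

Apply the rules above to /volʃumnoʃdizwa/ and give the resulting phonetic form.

/v/ stays [v].
/o/ (between /v/ and /l/) occurs before a voiced consonant → [oː] by rule 2.
/l/ (between /o/ and /ʃ/) is unaffected → [l].
/ʃ/ (between /l/ and /u/) fails the environment for rule 1, so it stays [ʃ].
/u/ meets the environment for rule 2 (before a voiced consonant) → [uː].
/m/ stays [m].
/n/ (between /m/ and /o/): no rule targets it → [n].
/o/ (between /n/ and /ʃ/): rule 2 targets it, but not before a voiced consonant → unchanged [o].
/ʃ/ (between /o/ and /d/): rule 1 targets it, but not between two vowels → unchanged [ʃ].
/d/ (between /ʃ/ and /i/) is unaffected → [d].
/i/ — between /d/ and /z/, before a voiced consonant — surfaces as [iː] (rule 2).
/z/ (between /i/ and /w/): no rule targets it → [z].
/w/ stays [w].
/a/ (word-final) fails the environment for rule 2, so it stays [a].

[voːlʃuːmnoʃdiːzwa]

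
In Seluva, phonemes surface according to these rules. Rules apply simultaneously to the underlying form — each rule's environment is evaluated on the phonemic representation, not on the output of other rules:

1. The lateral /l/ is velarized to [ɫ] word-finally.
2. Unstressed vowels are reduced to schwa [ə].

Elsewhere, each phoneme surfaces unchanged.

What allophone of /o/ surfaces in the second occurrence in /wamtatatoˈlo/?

/o/ (word-final): rule 2 targets it, but not in an unstressed syllable → unchanged [o].

[o]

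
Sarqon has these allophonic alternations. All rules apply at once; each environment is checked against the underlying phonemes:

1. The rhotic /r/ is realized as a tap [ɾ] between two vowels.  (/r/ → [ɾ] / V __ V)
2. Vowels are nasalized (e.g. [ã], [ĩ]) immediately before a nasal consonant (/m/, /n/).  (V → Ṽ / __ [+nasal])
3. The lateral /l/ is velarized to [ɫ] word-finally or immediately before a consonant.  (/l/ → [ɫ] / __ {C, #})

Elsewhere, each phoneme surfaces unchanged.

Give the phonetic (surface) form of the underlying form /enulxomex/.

[ẽnuɫxõmex]

/e/ — word-initial, before a nasal consonant — surfaces as [ẽ] (rule 2).
/u/ (between /n/ and /l/): rule 2 targets it, but not before a nasal consonant → unchanged [u].
/l/ — between /u/ and /x/, word-finally or immediately before a consonant — surfaces as [ɫ] (rule 3).
/o/ meets the environment for rule 2 (before a nasal consonant) → [õ].
/e/ (between /m/ and /x/) is in the target of rule 2 but the environment (before a nasal consonant) is not met → [e].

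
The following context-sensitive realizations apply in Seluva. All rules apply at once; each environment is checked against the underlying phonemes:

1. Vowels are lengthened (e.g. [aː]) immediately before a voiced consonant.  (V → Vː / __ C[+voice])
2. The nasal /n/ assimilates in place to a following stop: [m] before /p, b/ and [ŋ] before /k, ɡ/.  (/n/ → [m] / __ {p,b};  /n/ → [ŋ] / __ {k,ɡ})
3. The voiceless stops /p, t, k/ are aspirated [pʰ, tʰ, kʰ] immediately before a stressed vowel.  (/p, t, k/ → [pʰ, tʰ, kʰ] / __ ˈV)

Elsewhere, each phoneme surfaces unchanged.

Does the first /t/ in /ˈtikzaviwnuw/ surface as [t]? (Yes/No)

/t/ (word-initial): immediately before a stressed vowel, so rule 3 applies → [tʰ].
The actual realization is [tʰ], not [t].

No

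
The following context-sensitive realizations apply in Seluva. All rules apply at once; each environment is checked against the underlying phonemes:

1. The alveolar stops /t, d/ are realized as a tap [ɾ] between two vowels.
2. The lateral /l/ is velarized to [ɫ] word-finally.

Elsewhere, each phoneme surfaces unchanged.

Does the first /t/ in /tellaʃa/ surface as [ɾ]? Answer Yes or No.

/t/ — word-initial; rule 1 does not apply here → [t].
The actual realization is [t], not [ɾ].

No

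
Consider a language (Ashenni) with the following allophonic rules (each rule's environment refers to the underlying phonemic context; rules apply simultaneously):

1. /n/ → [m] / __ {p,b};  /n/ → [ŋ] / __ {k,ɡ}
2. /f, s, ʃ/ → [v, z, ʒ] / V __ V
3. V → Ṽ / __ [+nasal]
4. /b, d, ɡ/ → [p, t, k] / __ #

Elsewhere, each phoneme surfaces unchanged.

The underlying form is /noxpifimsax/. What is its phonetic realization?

[noxpivĩmsax]

/n/ — word-initial; rule 1 does not apply here → [n].
/o/ — between /n/ and /x/; rule 3 does not apply here → [o].
/x/ (between /o/ and /p/) is unaffected → [x].
/p/ — not in any rule's target class → [p].
/i/ — between /p/ and /f/; rule 3 does not apply here → [i].
/f/ (between /i/ and /i/) occurs between two vowels → [v] by rule 2.
/i/ (between /f/ and /m/) occurs before a nasal consonant → [ĩ] by rule 3.
/m/ (between /i/ and /s/): no rule targets it → [m].
/s/ (between /m/ and /a/): rule 2 targets it, but not between two vowels → unchanged [s].
/a/ (between /s/ and /x/) is in the target of rule 3 but the environment (before a nasal consonant) is not met → [a].
/x/ (word-final) is unaffected → [x].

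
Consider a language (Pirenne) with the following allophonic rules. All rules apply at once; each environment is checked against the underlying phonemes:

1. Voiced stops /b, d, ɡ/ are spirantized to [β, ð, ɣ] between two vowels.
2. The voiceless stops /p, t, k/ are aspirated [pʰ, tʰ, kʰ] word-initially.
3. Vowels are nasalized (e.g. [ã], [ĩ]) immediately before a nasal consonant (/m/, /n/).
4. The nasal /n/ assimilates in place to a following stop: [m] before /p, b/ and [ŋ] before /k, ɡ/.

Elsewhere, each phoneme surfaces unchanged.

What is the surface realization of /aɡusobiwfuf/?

[aɣusoβiwfuf]

/a/ (word-initial) fails the environment for rule 3, so it stays [a].
/ɡ/ (between /a/ and /u/) occurs between two vowels → [ɣ] by rule 1.
/u/ (between /ɡ/ and /s/) fails the environment for rule 3, so it stays [u].
/s/ (between /u/ and /o/) is unaffected → [s].
/o/ — between /s/ and /b/; rule 3 does not apply here → [o].
/b/ (between /o/ and /i/): between two vowels, so rule 1 applies → [β].
/i/ (between /b/ and /w/) fails the environment for rule 3, so it stays [i].
/w/ stays [w].
/f/ (between /w/ and /u/): no rule targets it → [f].
/u/ (between /f/ and /f/) fails the environment for rule 3, so it stays [u].
/f/ (word-final): no rule targets it → [f].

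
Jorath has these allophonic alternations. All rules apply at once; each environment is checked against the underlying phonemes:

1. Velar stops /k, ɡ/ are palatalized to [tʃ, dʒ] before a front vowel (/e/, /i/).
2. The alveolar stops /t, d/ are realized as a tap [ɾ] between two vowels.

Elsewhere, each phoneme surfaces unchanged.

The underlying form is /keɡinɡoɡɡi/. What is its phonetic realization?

[tʃedʒinɡoɡdʒi]

/k/ meets the environment for rule 1 (before a front vowel) → [tʃ].
/ɡ/ — between /e/ and /i/, before a front vowel — surfaces as [dʒ] (rule 1).
/ɡ/ (between /n/ and /o/) fails the environment for rule 1, so it stays [ɡ].
/ɡ/ — between /o/ and /ɡ/; rule 1 does not apply here → [ɡ].
/ɡ/ (between /ɡ/ and /i/): before a front vowel, so rule 1 applies → [dʒ].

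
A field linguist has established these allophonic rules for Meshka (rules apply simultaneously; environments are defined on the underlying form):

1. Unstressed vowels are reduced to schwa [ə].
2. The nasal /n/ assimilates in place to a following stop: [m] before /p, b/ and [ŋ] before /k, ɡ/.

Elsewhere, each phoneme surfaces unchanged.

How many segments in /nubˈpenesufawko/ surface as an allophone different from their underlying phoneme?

5

Segments that undergo a rule: /u/ → [ə] (rule 1); /e/ → [ə] (rule 1); /u/ → [ə] (rule 1); /a/ → [ə] (rule 1); /o/ → [ə] (rule 1).
All other segments surface unchanged.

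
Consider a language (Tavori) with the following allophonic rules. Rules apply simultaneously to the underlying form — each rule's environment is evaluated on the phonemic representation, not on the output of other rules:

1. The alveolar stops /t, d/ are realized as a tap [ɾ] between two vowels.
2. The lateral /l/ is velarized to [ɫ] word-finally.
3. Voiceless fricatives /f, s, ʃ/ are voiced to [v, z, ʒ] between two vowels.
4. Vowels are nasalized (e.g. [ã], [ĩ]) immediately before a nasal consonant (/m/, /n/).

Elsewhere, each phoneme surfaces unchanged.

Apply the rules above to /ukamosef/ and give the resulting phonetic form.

[ukãmozef]

/u/ (word-initial): rule 4 targets it, but not before a nasal consonant → unchanged [u].
/a/ (between /k/ and /m/): before a nasal consonant, so rule 4 applies → [ã].
/o/ (between /m/ and /s/) fails the environment for rule 4, so it stays [o].
Rule 3 applies to /s/ (between /o/ and /e/: between two vowels) → [z].
/e/ (between /s/ and /f/): rule 4 targets it, but not before a nasal consonant → unchanged [e].
/f/ — word-final; rule 3 does not apply here → [f].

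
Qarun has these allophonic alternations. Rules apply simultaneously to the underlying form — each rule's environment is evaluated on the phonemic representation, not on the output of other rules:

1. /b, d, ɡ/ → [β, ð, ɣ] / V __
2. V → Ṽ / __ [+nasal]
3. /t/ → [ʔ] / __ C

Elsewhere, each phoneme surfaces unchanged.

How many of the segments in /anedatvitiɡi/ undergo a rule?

Segments that undergo a rule: /a/ → [ã] (rule 2); /d/ → [ð] (rule 1); /t/ → [ʔ] (rule 3); /ɡ/ → [ɣ] (rule 1).
All other segments surface unchanged.

4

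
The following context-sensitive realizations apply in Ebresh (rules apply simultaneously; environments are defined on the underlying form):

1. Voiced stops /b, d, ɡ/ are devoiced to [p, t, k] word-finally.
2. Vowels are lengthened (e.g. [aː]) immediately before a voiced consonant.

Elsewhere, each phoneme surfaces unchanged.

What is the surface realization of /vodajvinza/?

[voːdaːjviːnza]

/v/ (word-initial) is unaffected → [v].
Rule 2 applies to /o/ (between /v/ and /d/: before a voiced consonant) → [oː].
/d/ — between /o/ and /a/; rule 1 does not apply here → [d].
/a/ — between /d/ and /j/, before a voiced consonant — surfaces as [aː] (rule 2).
/j/ — not in any rule's target class → [j].
/v/ (between /j/ and /i/): no rule targets it → [v].
/i/ — between /v/ and /n/, before a voiced consonant — surfaces as [iː] (rule 2).
/n/ (between /i/ and /z/): no rule targets it → [n].
/z/ (between /n/ and /a/) is unaffected → [z].
/a/ — word-final; rule 2 does not apply here → [a].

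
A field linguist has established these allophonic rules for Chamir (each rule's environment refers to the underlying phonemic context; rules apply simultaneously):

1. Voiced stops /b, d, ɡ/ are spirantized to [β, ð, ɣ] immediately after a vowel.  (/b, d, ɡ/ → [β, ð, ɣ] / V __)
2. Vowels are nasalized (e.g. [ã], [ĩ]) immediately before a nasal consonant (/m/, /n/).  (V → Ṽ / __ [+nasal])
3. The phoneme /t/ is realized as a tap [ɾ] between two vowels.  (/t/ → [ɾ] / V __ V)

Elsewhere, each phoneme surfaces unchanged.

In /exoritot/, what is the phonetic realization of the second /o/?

[o]

/o/ (between /t/ and /t/): rule 2 targets it, but not before a nasal consonant → unchanged [o].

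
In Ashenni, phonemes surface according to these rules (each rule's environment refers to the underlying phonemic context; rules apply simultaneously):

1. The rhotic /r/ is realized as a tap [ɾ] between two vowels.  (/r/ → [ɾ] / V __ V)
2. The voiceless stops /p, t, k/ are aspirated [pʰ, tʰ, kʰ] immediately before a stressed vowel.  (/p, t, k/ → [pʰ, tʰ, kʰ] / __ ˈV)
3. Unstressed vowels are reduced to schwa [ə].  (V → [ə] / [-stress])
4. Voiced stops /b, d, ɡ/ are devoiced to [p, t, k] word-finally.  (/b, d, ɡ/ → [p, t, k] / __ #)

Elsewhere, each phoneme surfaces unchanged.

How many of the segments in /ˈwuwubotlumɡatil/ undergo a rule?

Segments that undergo a rule: /u/ → [ə] (rule 3); /o/ → [ə] (rule 3); /u/ → [ə] (rule 3); /a/ → [ə] (rule 3); /i/ → [ə] (rule 3).
All other segments surface unchanged.

5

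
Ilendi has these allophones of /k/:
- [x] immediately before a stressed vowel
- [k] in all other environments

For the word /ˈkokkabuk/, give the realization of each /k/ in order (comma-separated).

[x], [k], [k], [k]

Occurrence 1 (position 1): immediately before a stressed vowel → [x].
Occurrence 2 (position 3): no conditioning environment matches → elsewhere allophone [k].
Occurrence 3 (position 4): no conditioning environment matches → elsewhere allophone [k].
Occurrence 4 (position 8): no conditioning environment matches → elsewhere allophone [k].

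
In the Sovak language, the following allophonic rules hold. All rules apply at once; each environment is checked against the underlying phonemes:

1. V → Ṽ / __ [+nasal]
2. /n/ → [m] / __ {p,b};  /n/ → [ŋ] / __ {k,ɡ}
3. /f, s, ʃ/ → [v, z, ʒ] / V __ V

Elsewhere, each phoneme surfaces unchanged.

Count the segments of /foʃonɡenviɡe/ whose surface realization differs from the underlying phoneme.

Segments that undergo a rule: /ʃ/ → [ʒ] (rule 3); /o/ → [õ] (rule 1); /n/ → [ŋ] (rule 2); /e/ → [ẽ] (rule 1).
All other segments surface unchanged.

4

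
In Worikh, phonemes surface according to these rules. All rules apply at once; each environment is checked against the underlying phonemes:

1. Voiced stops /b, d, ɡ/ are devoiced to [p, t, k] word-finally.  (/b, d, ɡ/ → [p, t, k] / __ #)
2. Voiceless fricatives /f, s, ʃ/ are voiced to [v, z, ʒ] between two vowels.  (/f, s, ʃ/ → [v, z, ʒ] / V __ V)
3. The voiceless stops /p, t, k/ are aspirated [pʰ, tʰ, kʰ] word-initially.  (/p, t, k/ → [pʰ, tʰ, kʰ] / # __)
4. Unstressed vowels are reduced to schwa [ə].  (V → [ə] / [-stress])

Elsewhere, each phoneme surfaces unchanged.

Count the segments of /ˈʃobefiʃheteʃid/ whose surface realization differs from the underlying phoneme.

8

Segments that undergo a rule: /e/ → [ə] (rule 4); /f/ → [v] (rule 2); /i/ → [ə] (rule 4); /e/ → [ə] (rule 4); /e/ → [ə] (rule 4); /ʃ/ → [ʒ] (rule 2); /i/ → [ə] (rule 4); /d/ → [t] (rule 1).
All other segments surface unchanged.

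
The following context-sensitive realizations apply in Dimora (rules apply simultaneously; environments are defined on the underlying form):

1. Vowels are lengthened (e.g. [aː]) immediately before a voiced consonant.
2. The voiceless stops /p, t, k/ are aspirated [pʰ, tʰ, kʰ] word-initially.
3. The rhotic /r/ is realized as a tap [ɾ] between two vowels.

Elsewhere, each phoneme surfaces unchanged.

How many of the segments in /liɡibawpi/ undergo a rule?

3

Segments that undergo a rule: /i/ → [iː] (rule 1); /i/ → [iː] (rule 1); /a/ → [aː] (rule 1).
All other segments surface unchanged.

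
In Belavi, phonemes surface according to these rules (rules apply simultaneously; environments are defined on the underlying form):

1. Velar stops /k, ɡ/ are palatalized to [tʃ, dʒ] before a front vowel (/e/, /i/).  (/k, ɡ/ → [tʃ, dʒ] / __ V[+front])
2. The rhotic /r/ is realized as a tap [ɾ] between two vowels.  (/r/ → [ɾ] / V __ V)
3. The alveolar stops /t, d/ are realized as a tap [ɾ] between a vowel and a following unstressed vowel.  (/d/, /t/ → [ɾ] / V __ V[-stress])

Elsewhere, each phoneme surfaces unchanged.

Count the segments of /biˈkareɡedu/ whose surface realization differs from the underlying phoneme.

Segments that undergo a rule: /r/ → [ɾ] (rule 2); /ɡ/ → [dʒ] (rule 1); /d/ → [ɾ] (rule 3).
All other segments surface unchanged.

3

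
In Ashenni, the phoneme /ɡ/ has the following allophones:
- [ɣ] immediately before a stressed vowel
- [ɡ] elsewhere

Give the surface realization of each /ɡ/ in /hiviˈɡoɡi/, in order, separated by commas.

[ɣ], [ɡ]

Occurrence 1 (position 5): immediately before a stressed vowel → [ɣ].
Occurrence 2 (position 7): no conditioning environment matches → elsewhere allophone [ɡ].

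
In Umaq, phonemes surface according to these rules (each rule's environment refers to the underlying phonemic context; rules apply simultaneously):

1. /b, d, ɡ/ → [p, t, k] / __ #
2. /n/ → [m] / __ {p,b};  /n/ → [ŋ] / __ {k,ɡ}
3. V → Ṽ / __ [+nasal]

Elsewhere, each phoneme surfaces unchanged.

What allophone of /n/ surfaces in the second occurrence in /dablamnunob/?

[n]

/n/ (between /u/ and /o/): rule 2 targets it, but not before a labial or velar stop → unchanged [n].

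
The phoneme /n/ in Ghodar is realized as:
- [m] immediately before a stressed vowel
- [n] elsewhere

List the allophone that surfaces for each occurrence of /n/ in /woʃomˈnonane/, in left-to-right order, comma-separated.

[m], [n], [n]

Occurrence 1 (position 6): immediately before a stressed vowel → [m].
Occurrence 2 (position 8): no conditioning environment matches → elsewhere allophone [n].
Occurrence 3 (position 10): no conditioning environment matches → elsewhere allophone [n].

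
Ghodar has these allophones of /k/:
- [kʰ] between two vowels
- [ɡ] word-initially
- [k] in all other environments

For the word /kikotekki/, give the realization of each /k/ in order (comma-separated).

Occurrence 1 (position 1): word-initially → [ɡ].
Occurrence 2 (position 3): between two vowels → [kʰ].
Occurrence 3 (position 7): no conditioning environment matches → elsewhere allophone [k].
Occurrence 4 (position 8): no conditioning environment matches → elsewhere allophone [k].

[ɡ], [kʰ], [k], [k]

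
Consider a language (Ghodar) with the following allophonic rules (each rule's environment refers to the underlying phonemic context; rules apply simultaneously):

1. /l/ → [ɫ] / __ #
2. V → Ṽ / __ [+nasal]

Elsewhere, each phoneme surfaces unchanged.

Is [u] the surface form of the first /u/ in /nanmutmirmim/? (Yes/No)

/u/ (between /m/ and /t/) is in the target of rule 2 but the environment (before a nasal consonant) is not met → [u].
The actual realization is [u], which matches [u].

Yes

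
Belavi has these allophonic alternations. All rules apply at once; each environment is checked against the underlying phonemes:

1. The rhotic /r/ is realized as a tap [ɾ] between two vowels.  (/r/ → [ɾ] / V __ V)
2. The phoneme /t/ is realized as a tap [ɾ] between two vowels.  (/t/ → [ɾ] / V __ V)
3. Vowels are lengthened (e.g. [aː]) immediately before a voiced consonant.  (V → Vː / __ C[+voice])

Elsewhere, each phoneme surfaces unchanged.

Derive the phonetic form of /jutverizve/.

[jutveːɾiːzve]

/j/ (word-initial): no rule targets it → [j].
/u/ — between /j/ and /t/; rule 3 does not apply here → [u].
/t/ (between /u/ and /v/): rule 2 targets it, but not between two vowels → unchanged [t].
/v/ stays [v].
/e/ (between /v/ and /r/) occurs before a voiced consonant → [eː] by rule 3.
Rule 1 applies to /r/ (between /e/ and /i/: between two vowels) → [ɾ].
/i/ (between /r/ and /z/) occurs before a voiced consonant → [iː] by rule 3.
/z/ (between /i/ and /v/): no rule targets it → [z].
/v/ — not in any rule's target class → [v].
/e/ (word-final) fails the environment for rule 3, so it stays [e].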